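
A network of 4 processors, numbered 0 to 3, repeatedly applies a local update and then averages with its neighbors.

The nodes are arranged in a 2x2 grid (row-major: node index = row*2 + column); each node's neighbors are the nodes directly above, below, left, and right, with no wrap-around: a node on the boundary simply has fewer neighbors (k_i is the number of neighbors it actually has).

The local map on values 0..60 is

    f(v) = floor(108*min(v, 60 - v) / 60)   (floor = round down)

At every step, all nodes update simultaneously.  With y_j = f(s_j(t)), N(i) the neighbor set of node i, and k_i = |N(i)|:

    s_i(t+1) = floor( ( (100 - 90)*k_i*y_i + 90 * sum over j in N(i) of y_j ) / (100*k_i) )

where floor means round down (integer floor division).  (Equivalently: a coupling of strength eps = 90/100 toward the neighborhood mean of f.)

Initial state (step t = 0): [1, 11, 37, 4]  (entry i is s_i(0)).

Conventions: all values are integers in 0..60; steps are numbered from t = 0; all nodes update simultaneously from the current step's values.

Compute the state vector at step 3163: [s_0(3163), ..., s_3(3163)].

Answer: [46, 46, 46, 46]
Key observation: The state at step 8, [48, 48, 48, 48], reappears at step 17: the system is in a cycle of period 9 from step 8 on.  Therefore the state at step 3163 equals the state at step 8 + ((3163 - 8) mod 9) = 13, which is [46, 46, 46, 46].

Derivation:
t=0: [1, 11, 37, 4]
t=1: [27, 5, 7, 27]
t=2: [14, 44, 44, 14]
t=3: [27, 25, 25, 27]
t=4: [45, 47, 47, 45]
t=5: [23, 26, 26, 23]
t=6: [45, 41, 41, 45]
t=7: [33, 27, 27, 33]
t=8: [48, 48, 48, 48]
t=9: [21, 21, 21, 21]
t=10: [37, 37, 37, 37]
t=11: [41, 41, 41, 41]
t=12: [34, 34, 34, 34]
t=13: [46, 46, 46, 46]
t=14: [25, 25, 25, 25]
t=15: [45, 45, 45, 45]
t=16: [27, 27, 27, 27]
t=17: [48, 48, 48, 48]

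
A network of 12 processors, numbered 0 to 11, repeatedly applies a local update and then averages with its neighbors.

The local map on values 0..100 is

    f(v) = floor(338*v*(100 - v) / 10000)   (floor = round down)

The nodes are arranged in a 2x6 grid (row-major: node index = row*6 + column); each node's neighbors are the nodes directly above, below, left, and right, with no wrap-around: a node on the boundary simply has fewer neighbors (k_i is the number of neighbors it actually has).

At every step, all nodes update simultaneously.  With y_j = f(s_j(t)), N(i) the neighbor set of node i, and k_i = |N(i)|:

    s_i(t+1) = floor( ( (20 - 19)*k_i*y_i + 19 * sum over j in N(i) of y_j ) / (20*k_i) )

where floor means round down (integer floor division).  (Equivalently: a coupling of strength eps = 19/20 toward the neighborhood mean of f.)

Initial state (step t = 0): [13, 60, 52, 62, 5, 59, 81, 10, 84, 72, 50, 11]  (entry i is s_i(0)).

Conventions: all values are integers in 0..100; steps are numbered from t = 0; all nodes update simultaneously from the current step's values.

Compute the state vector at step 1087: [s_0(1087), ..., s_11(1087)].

Answer: [45, 45, 45, 45, 45, 45, 45, 45, 45, 45, 45, 45]
Key observation: The state at step 18, [84, 84, 84, 84, 84, 84, 84, 84, 84, 84, 84, 84], reappears at step 22: the system is in a cycle of period 4 from step 18 on.  Therefore the state at step 1087 equals the state at step 18 + ((1087 - 18) mod 4) = 19, which is [45, 45, 45, 45, 45, 45, 45, 45, 45, 45, 45, 45].

Derivation:
t=0: [13, 60, 52, 62, 5, 59, 81, 10, 84, 72, 50, 11]
t=1: [65, 52, 69, 57, 78, 27, 34, 57, 59, 69, 41, 80]
t=2: [79, 77, 81, 68, 75, 56, 78, 80, 75, 80, 62, 72]
t=3: [58, 54, 64, 57, 77, 66, 55, 59, 53, 70, 62, 80]
t=4: [82, 80, 82, 69, 77, 57, 81, 83, 76, 81, 61, 75]
t=5: [52, 48, 61, 54, 77, 62, 48, 55, 49, 70, 59, 80]
t=6: [84, 82, 83, 70, 79, 57, 83, 83, 77, 82, 62, 78]
t=7: [47, 46, 58, 51, 75, 58, 46, 51, 48, 68, 55, 79]
t=8: [83, 83, 83, 73, 82, 60, 83, 83, 79, 83, 64, 81]
t=9: [47, 47, 55, 48, 73, 52, 47, 49, 47, 65, 50, 77]
t=10: [84, 83, 83, 75, 83, 63, 84, 84, 81, 83, 67, 82]
t=11: [45, 45, 53, 47, 70, 49, 45, 47, 46, 62, 48, 74]
t=12: [83, 83, 83, 77, 83, 68, 83, 83, 82, 83, 71, 83]
t=13: [47, 47, 51, 47, 66, 48, 47, 47, 47, 58, 48, 69]
t=14: [84, 84, 84, 80, 83, 74, 84, 84, 83, 83, 76, 83]
t=15: [45, 45, 48, 46, 59, 47, 45, 45, 45, 53, 47, 62]
t=16: [83, 83, 83, 83, 83, 80, 83, 83, 83, 83, 81, 83]
t=17: [47, 47, 47, 47, 50, 47, 47, 47, 47, 48, 47, 52]
t=18: [84, 84, 84, 84, 84, 84, 84, 84, 84, 84, 84, 84]
t=19: [45, 45, 45, 45, 45, 45, 45, 45, 45, 45, 45, 45]
t=20: [83, 83, 83, 83, 83, 83, 83, 83, 83, 83, 83, 83]
t=21: [47, 47, 47, 47, 47, 47, 47, 47, 47, 47, 47, 47]
t=22: [84, 84, 84, 84, 84, 84, 84, 84, 84, 84, 84, 84]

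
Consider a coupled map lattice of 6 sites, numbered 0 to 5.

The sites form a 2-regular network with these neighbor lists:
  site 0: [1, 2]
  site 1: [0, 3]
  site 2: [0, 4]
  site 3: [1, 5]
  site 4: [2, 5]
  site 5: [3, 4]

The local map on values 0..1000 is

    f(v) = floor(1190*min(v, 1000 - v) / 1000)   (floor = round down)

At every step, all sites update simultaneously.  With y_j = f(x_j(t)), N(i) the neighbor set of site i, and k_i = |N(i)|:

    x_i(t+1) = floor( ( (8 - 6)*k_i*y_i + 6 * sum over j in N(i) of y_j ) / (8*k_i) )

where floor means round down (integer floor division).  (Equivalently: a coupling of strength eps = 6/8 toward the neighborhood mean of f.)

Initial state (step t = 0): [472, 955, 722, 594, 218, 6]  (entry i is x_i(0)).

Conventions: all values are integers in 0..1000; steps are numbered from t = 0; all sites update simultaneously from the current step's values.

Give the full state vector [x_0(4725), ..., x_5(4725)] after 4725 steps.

Simulating step by step:
t=0: [472, 955, 722, 594, 218, 6]
t=1: [283, 404, 390, 143, 191, 280]
t=2: [438, 309, 327, 347, 355, 232]
t=3: [413, 441, 450, 344, 354, 381]
t=4: [519, 468, 475, 468, 475, 424]
t=5: [563, 562, 567, 536, 542, 546]
t=6: [518, 532, 528, 535, 531, 546]
t=7: [562, 561, 564, 549, 552, 551]
t=8: [520, 526, 524, 530, 527, 534]
t=9: [566, 564, 566, 559, 560, 558]
t=10: [516, 519, 518, 522, 521, 523]
t=11: [573, 571, 572, 569, 570, 568]
t=12: [509, 510, 509, 512, 511, 512]
t=13: [583, 582, 582, 581, 581, 580]
t=14: [496, 497, 497, 498, 498, 498]
t=15: [590, 591, 591, 591, 591, 592]
t=16: [486, 486, 486, 485, 485, 485]
t=17: [578, 577, 577, 577, 577, 577]
t=18: [502, 502, 502, 503, 503, 503]
t=19: [592, 591, 591, 591, 591, 591]
t=20: [485, 485, 485, 486, 486, 486]
t=21: [577, 577, 577, 577, 577, 578]
t=22: [503, 503, 503, 502, 502, 502]
t=23: [591, 591, 591, 591, 591, 592]
t=24: [486, 486, 486, 485, 485, 485]

Answer: [577, 577, 577, 577, 577, 578]
Key observation: The state at step 16, [486, 486, 486, 485, 485, 485], reappears at step 24: the system is in a cycle of period 8 from step 16 on.  Therefore the state at step 4725 equals the state at step 16 + ((4725 - 16) mod 8) = 21, which is [577, 577, 577, 577, 577, 578].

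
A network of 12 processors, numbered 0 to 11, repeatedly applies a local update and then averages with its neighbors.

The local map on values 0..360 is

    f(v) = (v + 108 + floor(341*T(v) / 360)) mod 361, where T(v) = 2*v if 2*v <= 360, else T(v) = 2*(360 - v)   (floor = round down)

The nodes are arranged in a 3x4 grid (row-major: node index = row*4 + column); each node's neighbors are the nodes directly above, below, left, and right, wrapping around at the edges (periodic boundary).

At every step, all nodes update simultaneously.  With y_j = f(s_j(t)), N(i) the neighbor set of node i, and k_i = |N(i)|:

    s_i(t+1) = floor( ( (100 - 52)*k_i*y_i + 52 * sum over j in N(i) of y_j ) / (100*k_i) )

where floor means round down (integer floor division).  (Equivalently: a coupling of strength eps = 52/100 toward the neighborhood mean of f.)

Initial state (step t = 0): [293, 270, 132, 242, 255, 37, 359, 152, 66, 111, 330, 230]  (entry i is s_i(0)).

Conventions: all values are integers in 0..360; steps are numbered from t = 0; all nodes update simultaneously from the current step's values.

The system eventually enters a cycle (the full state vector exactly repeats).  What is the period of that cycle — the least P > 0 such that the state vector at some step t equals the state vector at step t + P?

Answer: 2
Key observation: The state at step 10, [225, 225, 225, 225, 225, 225, 225, 225, 225, 225, 225, 226], reappears at step 12 — and no state repeats earlier — so the cycle the system enters has period 2.

Derivation:
t=0: [293, 270, 132, 242, 255, 37, 359, 152, 66, 111, 330, 230]
t=1: [196, 164, 144, 193, 208, 176, 137, 185, 228, 141, 132, 214]
t=2: [244, 213, 175, 241, 245, 221, 174, 240, 223, 182, 152, 227]
t=3: [216, 239, 236, 219, 215, 236, 234, 219, 228, 242, 218, 217]
t=4: [230, 217, 221, 231, 231, 218, 222, 231, 227, 217, 226, 232]
t=5: [224, 232, 229, 223, 224, 231, 229, 222, 225, 231, 227, 222]
t=6: [227, 222, 224, 228, 227, 222, 224, 228, 227, 222, 225, 228]
t=7: [225, 229, 227, 225, 225, 229, 227, 225, 225, 228, 227, 225]
t=8: [226, 224, 225, 226, 226, 224, 225, 226, 226, 225, 225, 226]
t=9: [226, 227, 227, 226, 226, 227, 227, 226, 226, 227, 226, 226]
t=10: [225, 225, 225, 225, 225, 225, 225, 225, 225, 225, 225, 226]
t=11: [227, 227, 227, 226, 227, 227, 227, 226, 226, 227, 226, 226]
t=12: [225, 225, 225, 225, 225, 225, 225, 225, 225, 225, 225, 226]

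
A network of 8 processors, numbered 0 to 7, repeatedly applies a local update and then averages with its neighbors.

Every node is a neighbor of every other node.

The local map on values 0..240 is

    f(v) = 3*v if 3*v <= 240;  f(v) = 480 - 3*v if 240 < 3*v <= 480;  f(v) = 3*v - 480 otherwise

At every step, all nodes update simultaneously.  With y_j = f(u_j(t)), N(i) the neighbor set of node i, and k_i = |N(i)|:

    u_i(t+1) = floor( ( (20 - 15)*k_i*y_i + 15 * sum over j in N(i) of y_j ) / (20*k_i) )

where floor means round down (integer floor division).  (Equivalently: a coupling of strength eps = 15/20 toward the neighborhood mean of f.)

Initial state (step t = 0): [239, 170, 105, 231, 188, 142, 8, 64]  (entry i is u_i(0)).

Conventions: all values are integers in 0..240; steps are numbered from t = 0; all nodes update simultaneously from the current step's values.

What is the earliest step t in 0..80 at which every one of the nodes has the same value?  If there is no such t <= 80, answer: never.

Answer: never
Key observation: The state at step 22 reappears at step 24 — the system is in a cycle of period 2 from step 22 on.  No step 0..24 is synchronized, and the cycle repeats forever, so no step up to 80 (or ever) has all nodes equal.

Derivation:
t=0: [239, 170, 105, 231, 188, 142, 8, 64]  (not all equal)
t=1: [140, 111, 130, 137, 119, 114, 110, 134]  (not all equal)
t=2: [100, 112, 104, 101, 109, 111, 113, 102]  (not all equal)
t=3: [163, 158, 161, 162, 159, 158, 157, 162]  (not all equal)
t=4: [6, 6, 5, 6, 5, 6, 6, 6]  (not all equal)
t=5: [17, 17, 16, 17, 16, 17, 17, 17]  (not all equal)
t=6: [50, 50, 49, 50, 49, 50, 50, 50]  (not all equal)
t=7: [149, 149, 148, 149, 148, 149, 149, 149]  (not all equal)
t=8: [33, 33, 34, 33, 34, 33, 33, 33]  (not all equal)
t=9: [99, 99, 100, 99, 100, 99, 99, 99]  (not all equal)
t=10: [182, 182, 181, 182, 181, 182, 182, 182]  (not all equal)
t=11: [65, 65, 64, 65, 64, 65, 65, 65]  (not all equal)
t=12: [194, 194, 193, 194, 193, 194, 194, 194]  (not all equal)
t=13: [101, 101, 100, 101, 100, 101, 101, 101]  (not all equal)
t=14: [177, 177, 178, 177, 178, 177, 177, 177]  (not all equal)
t=15: [51, 51, 52, 51, 52, 51, 51, 51]  (not all equal)
t=16: [153, 153, 154, 153, 154, 153, 153, 153]  (not all equal)
t=17: [20, 20, 19, 20, 19, 20, 20, 20]  (not all equal)
t=18: [59, 59, 58, 59, 58, 59, 59, 59]  (not all equal)
t=19: [176, 176, 175, 176, 175, 176, 176, 176]  (not all equal)
t=20: [47, 47, 46, 47, 46, 47, 47, 47]  (not all equal)
t=21: [140, 140, 139, 140, 139, 140, 140, 140]  (not all equal)
t=22: [60, 60, 61, 60, 61, 60, 60, 60]  (not all equal)
t=23: [180, 180, 181, 180, 181, 180, 180, 180]  (not all equal)
t=24: [60, 60, 61, 60, 61, 60, 60, 60]  (not all equal)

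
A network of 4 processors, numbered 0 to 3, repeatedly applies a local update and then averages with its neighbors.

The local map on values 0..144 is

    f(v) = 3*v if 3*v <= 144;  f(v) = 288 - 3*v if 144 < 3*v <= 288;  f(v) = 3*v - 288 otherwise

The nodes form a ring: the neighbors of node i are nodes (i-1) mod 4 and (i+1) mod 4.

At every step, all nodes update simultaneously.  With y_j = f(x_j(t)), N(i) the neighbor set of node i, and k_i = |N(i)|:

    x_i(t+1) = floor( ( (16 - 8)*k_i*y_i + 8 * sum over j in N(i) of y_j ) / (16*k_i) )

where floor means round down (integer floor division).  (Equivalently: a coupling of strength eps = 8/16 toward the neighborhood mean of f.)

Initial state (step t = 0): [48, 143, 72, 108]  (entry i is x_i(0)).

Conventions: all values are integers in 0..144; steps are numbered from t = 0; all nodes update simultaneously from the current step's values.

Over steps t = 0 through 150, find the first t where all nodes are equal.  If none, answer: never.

Answer: 14
Key observation: Synchronization is absorbing here: once all nodes are equal they stay equal, and step 14 is the first all-equal step.

Derivation:
t=0: [48, 143, 72, 108]  (not all equal)
t=1: [116, 124, 80, 72]  (not all equal)
t=2: [69, 69, 63, 63]  (not all equal)
t=3: [85, 85, 94, 94]  (not all equal)
t=4: [26, 26, 12, 12]  (not all equal)
t=5: [67, 67, 46, 46]  (not all equal)
t=6: [99, 99, 125, 125]  (not all equal)
t=7: [28, 28, 67, 67]  (not all equal)
t=8: [84, 84, 86, 86]  (not all equal)
t=9: [34, 34, 31, 31]  (not all equal)
t=10: [99, 99, 95, 95]  (not all equal)
t=11: [7, 7, 4, 4]  (not all equal)
t=12: [18, 18, 14, 14]  (not all equal)
t=13: [51, 51, 45, 45]  (not all equal)
t=14: [135, 135, 135, 135]  (all equal)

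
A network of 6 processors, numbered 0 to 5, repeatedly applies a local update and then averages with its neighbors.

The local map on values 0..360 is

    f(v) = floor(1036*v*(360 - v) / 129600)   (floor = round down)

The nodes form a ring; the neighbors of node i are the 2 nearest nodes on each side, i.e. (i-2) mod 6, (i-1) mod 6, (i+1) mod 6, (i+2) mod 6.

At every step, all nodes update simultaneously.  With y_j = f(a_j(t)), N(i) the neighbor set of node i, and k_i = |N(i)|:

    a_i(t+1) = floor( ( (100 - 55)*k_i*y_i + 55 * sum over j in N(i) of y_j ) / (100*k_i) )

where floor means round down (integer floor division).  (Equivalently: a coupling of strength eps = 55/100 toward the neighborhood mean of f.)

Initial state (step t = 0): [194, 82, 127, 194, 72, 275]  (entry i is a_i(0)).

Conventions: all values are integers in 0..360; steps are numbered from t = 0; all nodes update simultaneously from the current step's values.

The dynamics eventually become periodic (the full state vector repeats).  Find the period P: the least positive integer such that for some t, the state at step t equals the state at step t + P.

Answer: 2
Key observation: The state at step 15, [233, 233, 233, 233, 233, 233], reappears at step 17 — and no state repeats earlier — so the cycle the system enters has period 2.

Derivation:
t=0: [194, 82, 127, 194, 72, 275]
t=1: [221, 210, 224, 221, 202, 202]
t=2: [248, 248, 246, 248, 250, 251]
t=3: [221, 221, 222, 221, 220, 219]
t=4: [245, 245, 244, 245, 245, 245]
t=5: [225, 225, 225, 225, 225, 225]
t=6: [242, 242, 242, 242, 242, 242]
t=7: [228, 228, 228, 228, 228, 228]
t=8: [240, 240, 240, 240, 240, 240]
t=9: [230, 230, 230, 230, 230, 230]
t=10: [239, 239, 239, 239, 239, 239]
t=11: [231, 231, 231, 231, 231, 231]
t=12: [238, 238, 238, 238, 238, 238]
t=13: [232, 232, 232, 232, 232, 232]
t=14: [237, 237, 237, 237, 237, 237]
t=15: [233, 233, 233, 233, 233, 233]
t=16: [236, 236, 236, 236, 236, 236]
t=17: [233, 233, 233, 233, 233, 233]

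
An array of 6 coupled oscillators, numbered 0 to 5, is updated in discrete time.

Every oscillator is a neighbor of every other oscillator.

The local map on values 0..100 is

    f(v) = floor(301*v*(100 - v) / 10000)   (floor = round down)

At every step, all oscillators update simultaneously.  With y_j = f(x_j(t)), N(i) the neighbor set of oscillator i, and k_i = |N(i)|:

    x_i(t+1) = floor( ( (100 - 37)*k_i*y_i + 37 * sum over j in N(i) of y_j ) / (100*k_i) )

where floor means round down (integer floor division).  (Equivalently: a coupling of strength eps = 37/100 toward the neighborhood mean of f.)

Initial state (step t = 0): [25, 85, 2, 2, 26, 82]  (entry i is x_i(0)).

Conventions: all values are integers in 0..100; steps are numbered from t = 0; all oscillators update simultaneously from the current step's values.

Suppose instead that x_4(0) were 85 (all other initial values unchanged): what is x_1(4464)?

Answer: x_1(4464) = 63
Key observation: The state at step 7, [70, 70, 70, 70, 70, 70], reappears at step 9: the system is in a cycle of period 2 from step 7 on.  Therefore the state at step 4464 equals the state at step 7 + ((4464 - 7) mod 2) = 8, which is [63, 63, 63, 63, 63, 63].

Derivation:
t=0: [25, 85, 2, 2, 85, 82]
t=1: [44, 34, 16, 16, 34, 38]
t=2: [67, 63, 48, 48, 63, 65]
t=3: [68, 70, 73, 73, 70, 69]
t=4: [63, 62, 60, 60, 62, 63]
t=5: [70, 70, 71, 71, 70, 70]
t=6: [62, 62, 61, 61, 62, 62]
t=7: [70, 70, 70, 70, 70, 70]
t=8: [63, 63, 63, 63, 63, 63]
t=9: [70, 70, 70, 70, 70, 70]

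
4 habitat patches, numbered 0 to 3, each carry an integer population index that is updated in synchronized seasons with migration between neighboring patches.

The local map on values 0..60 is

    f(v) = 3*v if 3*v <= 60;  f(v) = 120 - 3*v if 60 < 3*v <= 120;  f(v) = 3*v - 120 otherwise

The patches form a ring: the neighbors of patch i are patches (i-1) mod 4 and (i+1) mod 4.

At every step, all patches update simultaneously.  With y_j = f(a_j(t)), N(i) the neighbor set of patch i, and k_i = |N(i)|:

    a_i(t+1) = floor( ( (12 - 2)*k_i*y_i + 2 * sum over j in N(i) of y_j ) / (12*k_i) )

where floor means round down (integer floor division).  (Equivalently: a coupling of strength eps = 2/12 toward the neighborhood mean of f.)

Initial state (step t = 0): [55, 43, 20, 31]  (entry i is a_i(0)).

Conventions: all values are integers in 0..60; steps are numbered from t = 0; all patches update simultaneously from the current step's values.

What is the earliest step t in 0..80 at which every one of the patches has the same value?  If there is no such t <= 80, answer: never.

Answer: 24
Key observation: Synchronization is absorbing here: once all patches are equal they stay equal, and step 24 is the first all-equal step.

Derivation:
t=0: [55, 43, 20, 31]  (not all equal)
t=1: [40, 16, 53, 31]  (not all equal)
t=2: [6, 43, 38, 25]  (not all equal)
t=3: [19, 9, 9, 39]  (not all equal)
t=4: [50, 29, 25, 9]  (not all equal)
t=5: [30, 33, 42, 28]  (not all equal)
t=6: [29, 20, 9, 33]  (not all equal)
t=7: [34, 55, 29, 22]  (not all equal)
t=8: [23, 41, 35, 49]  (not all equal)
t=9: [45, 8, 15, 28]  (not all equal)
t=10: [17, 25, 42, 35]  (not all equal)
t=11: [47, 42, 10, 17]  (not all equal)
t=12: [22, 9, 29, 46]  (not all equal)
t=13: [48, 29, 31, 22]  (not all equal)
t=14: [27, 31, 29, 49]  (not all equal)
t=15: [37, 28, 32, 28]  (not all equal)
t=16: [13, 32, 26, 32]  (not all equal)
t=17: [36, 26, 39, 26]  (not all equal)
t=18: [17, 36, 9, 36]  (not all equal)
t=19: [44, 16, 24, 16]  (not all equal)
t=20: [18, 45, 48, 45]  (not all equal)
t=21: [47, 19, 22, 19]  (not all equal)
t=22: [27, 53, 54, 53]  (not all equal)
t=23: [39, 39, 41, 39]  (not all equal)
t=24: [3, 3, 3, 3]  (all equal)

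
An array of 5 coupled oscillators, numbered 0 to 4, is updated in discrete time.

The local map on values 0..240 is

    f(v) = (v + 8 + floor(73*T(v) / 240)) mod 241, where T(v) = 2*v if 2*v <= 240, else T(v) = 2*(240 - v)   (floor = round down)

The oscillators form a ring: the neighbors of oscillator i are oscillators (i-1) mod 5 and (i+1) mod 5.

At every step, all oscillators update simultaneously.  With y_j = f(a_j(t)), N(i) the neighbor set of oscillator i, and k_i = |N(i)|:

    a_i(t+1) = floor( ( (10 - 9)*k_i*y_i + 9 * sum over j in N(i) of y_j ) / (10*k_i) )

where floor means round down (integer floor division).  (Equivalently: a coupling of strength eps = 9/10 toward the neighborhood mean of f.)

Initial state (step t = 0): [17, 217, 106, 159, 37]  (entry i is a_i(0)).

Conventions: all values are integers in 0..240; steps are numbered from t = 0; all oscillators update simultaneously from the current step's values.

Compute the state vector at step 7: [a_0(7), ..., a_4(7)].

Simulating step by step:
t=0: [17, 217, 106, 159, 37]
t=1: [140, 119, 222, 131, 119]
t=2: [199, 221, 205, 218, 205]
t=3: [236, 233, 238, 234, 234]
t=4: [4, 5, 4, 4, 4]
t=5: [14, 14, 14, 14, 14]
t=6: [30, 30, 30, 30, 30]
t=7: [56, 56, 56, 56, 56]

Answer: [56, 56, 56, 56, 56]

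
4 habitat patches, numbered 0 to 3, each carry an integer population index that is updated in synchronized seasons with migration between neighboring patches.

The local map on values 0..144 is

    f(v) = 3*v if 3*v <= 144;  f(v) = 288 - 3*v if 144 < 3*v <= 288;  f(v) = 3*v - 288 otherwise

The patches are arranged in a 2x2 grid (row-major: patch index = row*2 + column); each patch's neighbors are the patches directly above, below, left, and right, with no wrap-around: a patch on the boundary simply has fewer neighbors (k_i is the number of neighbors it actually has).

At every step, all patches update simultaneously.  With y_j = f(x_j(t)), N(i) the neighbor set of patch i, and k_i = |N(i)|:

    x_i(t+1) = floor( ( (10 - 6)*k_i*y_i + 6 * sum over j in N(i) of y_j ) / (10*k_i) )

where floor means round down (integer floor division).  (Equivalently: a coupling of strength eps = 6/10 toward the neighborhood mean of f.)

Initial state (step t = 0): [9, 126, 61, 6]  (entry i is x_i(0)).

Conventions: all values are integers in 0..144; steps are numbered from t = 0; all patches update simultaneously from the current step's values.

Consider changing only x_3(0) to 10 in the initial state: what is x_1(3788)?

Answer: x_1(3788) = 36
Key observation: The state at step 36, [36, 36, 36, 36], reappears at step 38: the system is in a cycle of period 2 from step 36 on.  Therefore the state at step 3788 equals the state at step 36 + ((3788 - 36) mod 2) = 36, which is [36, 36, 36, 36].

Derivation:
t=0: [9, 126, 61, 10]
t=1: [69, 53, 59, 70]
t=2: [104, 99, 92, 103]
t=3: [15, 17, 18, 14]
t=4: [49, 46, 47, 48]
t=5: [140, 140, 141, 141]
t=6: [132, 132, 134, 134]
t=7: [109, 109, 112, 112]
t=8: [41, 41, 45, 45]
t=9: [126, 126, 131, 131]
t=10: [94, 94, 100, 100]
t=11: [7, 7, 10, 10]
t=12: [23, 23, 27, 27]
t=13: [72, 72, 77, 77]
t=14: [67, 67, 61, 61]
t=15: [92, 92, 99, 99]
t=16: [11, 11, 9, 9]
t=17: [31, 31, 28, 28]
t=18: [90, 90, 86, 86]
t=19: [21, 21, 26, 26]
t=20: [67, 67, 73, 73]
t=21: [81, 81, 74, 74]
t=22: [51, 51, 59, 59]
t=23: [127, 127, 118, 118]
t=24: [84, 84, 74, 74]
t=25: [45, 45, 57, 57]
t=26: [129, 129, 122, 122]
t=27: [92, 92, 84, 84]
t=28: [19, 19, 28, 28]
t=29: [65, 65, 75, 75]
t=30: [84, 84, 72, 72]
t=31: [46, 46, 61, 61]
t=32: [128, 128, 114, 114]
t=33: [83, 83, 66, 66]
t=34: [54, 54, 74, 74]
t=35: [108, 108, 84, 84]
t=36: [36, 36, 36, 36]
t=37: [108, 108, 108, 108]
t=38: [36, 36, 36, 36]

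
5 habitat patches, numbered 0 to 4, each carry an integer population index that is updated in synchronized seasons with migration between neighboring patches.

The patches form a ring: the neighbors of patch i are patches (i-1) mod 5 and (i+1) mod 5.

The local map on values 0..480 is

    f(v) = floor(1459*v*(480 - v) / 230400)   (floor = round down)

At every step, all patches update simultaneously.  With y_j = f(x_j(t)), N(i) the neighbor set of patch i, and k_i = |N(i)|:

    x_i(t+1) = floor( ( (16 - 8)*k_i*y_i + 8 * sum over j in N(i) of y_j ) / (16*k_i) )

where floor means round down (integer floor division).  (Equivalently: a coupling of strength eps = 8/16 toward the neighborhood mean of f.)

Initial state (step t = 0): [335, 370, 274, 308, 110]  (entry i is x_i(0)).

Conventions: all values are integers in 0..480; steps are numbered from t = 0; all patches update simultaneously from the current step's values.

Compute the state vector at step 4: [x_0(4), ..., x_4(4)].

Simulating step by step:
t=0: [335, 370, 274, 308, 110]
t=1: [282, 294, 326, 321, 289]
t=2: [350, 340, 325, 328, 343]
t=3: [293, 302, 313, 311, 299]
t=4: [343, 339, 333, 334, 340]

Answer: [343, 339, 333, 334, 340]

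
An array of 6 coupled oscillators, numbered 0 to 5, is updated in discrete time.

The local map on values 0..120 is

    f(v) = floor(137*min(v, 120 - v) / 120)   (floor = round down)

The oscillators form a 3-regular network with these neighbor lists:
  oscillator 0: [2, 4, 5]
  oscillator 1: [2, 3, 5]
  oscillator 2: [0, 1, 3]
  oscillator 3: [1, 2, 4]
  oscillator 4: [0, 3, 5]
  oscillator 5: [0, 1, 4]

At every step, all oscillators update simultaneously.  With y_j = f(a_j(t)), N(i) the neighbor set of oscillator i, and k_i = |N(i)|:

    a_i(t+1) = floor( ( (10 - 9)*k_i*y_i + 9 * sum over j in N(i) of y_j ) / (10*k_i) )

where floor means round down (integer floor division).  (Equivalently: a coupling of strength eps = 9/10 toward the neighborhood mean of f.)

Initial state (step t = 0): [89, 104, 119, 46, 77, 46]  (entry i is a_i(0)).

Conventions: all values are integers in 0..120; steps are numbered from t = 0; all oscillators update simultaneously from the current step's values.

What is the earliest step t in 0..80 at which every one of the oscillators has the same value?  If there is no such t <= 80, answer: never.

Simulating step by step:
t=0: [89, 104, 119, 46, 77, 46]  (not all equal)
t=1: [34, 33, 31, 25, 46, 35]  (not all equal)
t=2: [41, 34, 34, 40, 36, 42]  (not all equal)
t=3: [42, 42, 42, 39, 45, 42]  (not all equal)
t=4: [48, 46, 46, 47, 46, 48]  (not all equal)
t=5: [52, 52, 52, 52, 53, 52]  (not all equal)
t=6: [59, 59, 59, 59, 59, 59]  (all equal)

Answer: 6
Key observation: Synchronization is absorbing here: once all oscillators are equal they stay equal, and step 6 is the first all-equal step.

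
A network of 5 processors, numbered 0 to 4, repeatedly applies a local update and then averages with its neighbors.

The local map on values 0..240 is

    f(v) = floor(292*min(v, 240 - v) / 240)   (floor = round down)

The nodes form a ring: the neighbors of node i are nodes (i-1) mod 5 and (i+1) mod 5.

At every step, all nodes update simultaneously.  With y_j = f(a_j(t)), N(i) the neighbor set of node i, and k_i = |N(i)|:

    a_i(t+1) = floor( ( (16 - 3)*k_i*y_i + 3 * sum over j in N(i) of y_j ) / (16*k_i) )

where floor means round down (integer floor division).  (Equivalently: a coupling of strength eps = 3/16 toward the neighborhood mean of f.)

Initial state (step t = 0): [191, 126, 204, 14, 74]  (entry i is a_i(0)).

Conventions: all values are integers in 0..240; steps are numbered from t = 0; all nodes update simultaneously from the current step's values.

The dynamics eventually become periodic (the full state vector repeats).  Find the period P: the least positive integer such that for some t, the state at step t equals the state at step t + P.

Simulating step by step:
t=0: [191, 126, 204, 14, 74]
t=1: [69, 121, 49, 26, 80]
t=2: [90, 130, 64, 39, 89]
t=3: [111, 125, 79, 55, 102]
t=4: [134, 134, 97, 74, 119]
t=5: [129, 127, 116, 97, 137]
t=6: [134, 137, 138, 120, 125]
t=7: [128, 125, 126, 143, 138]
t=8: [135, 138, 136, 120, 124]
t=9: [128, 124, 127, 143, 140]
t=10: [135, 140, 135, 120, 122]
t=11: [127, 122, 128, 143, 141]
t=12: [135, 141, 134, 119, 121]
t=13: [127, 121, 128, 142, 142]
t=14: [135, 142, 135, 120, 120]
t=15: [128, 120, 128, 144, 144]
t=16: [135, 144, 135, 117, 117]
t=17: [127, 118, 127, 140, 140]
t=18: [136, 141, 136, 122, 122]
t=19: [127, 121, 127, 141, 141]
t=20: [136, 142, 136, 121, 121]
t=21: [127, 120, 127, 142, 142]
t=22: [136, 144, 136, 120, 120]
t=23: [126, 117, 126, 144, 144]
t=24: [136, 141, 136, 118, 118]
t=25: [127, 121, 127, 141, 141]

Answer: 6
Key observation: The state at step 19, [127, 121, 127, 141, 141], reappears at step 25 — and no state repeats earlier — so the cycle the system enters has period 6.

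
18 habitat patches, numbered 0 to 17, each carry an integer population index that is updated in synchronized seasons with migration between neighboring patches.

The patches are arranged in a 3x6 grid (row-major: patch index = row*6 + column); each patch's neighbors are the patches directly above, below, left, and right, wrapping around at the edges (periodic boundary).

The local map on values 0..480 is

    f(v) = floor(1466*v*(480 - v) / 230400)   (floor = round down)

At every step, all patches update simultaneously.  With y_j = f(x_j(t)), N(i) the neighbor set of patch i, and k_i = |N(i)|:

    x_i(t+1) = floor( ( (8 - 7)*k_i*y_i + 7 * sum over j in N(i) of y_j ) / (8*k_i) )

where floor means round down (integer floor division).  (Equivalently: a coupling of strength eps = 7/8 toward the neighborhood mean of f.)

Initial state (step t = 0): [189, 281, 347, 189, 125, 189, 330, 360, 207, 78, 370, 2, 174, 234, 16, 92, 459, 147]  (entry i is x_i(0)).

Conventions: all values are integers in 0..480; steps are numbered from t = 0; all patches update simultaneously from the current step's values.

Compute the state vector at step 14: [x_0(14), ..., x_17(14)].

Answer: [351, 351, 351, 351, 351, 351, 351, 351, 351, 351, 351, 351, 351, 351, 351, 351, 351, 351]

Derivation:
t=0: [189, 281, 347, 189, 125, 189, 330, 360, 207, 78, 370, 2, 174, 234, 16, 92, 459, 147]
t=1: [340, 324, 279, 262, 257, 251, 250, 339, 222, 285, 152, 270, 335, 267, 278, 171, 243, 203]
t=2: [335, 329, 351, 353, 354, 348, 324, 346, 345, 346, 355, 352, 341, 327, 354, 356, 346, 350]
t=3: [307, 304, 294, 286, 287, 291, 300, 310, 290, 286, 288, 294, 308, 301, 293, 288, 284, 292]
t=4: [341, 340, 347, 351, 351, 346, 339, 342, 346, 351, 351, 347, 342, 340, 347, 351, 351, 347]
t=5: [300, 299, 294, 289, 289, 293, 299, 300, 293, 289, 289, 294, 300, 299, 294, 289, 289, 293]
t=6: [344, 344, 347, 350, 350, 347, 344, 344, 347, 350, 350, 347, 344, 344, 347, 350, 350, 347]
t=7: [296, 296, 293, 289, 289, 293, 296, 296, 293, 289, 289, 293, 296, 296, 293, 289, 289, 293]
t=8: [346, 346, 348, 350, 350, 348, 346, 346, 348, 350, 350, 348, 346, 346, 348, 350, 350, 348]
t=9: [294, 294, 292, 289, 289, 292, 294, 294, 292, 289, 289, 292, 294, 294, 292, 289, 289, 292]
t=10: [347, 347, 349, 350, 350, 349, 347, 347, 349, 350, 350, 349, 347, 347, 349, 350, 350, 349]
t=11: [292, 292, 290, 289, 289, 290, 292, 292, 290, 289, 289, 290, 292, 292, 290, 289, 289, 290]
t=12: [349, 349, 350, 350, 350, 350, 349, 349, 350, 350, 350, 350, 349, 349, 350, 350, 350, 350]
t=13: [289, 289, 289, 289, 289, 289, 289, 289, 289, 289, 289, 289, 289, 289, 289, 289, 289, 289]
t=14: [351, 351, 351, 351, 351, 351, 351, 351, 351, 351, 351, 351, 351, 351, 351, 351, 351, 351]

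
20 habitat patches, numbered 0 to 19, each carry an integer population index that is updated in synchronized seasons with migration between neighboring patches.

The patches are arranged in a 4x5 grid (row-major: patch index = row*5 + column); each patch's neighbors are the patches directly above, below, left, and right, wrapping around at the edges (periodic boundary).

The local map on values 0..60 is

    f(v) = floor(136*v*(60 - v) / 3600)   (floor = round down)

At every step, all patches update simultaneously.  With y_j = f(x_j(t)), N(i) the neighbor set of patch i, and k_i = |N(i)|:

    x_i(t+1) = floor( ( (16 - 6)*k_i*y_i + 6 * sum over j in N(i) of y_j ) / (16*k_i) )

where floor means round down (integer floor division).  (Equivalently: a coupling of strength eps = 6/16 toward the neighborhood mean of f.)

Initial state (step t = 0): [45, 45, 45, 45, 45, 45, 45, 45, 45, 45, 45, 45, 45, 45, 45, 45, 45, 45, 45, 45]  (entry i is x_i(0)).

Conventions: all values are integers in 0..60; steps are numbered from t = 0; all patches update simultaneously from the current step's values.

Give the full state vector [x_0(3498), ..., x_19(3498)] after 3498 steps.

Answer: [33, 33, 33, 33, 33, 33, 33, 33, 33, 33, 33, 33, 33, 33, 33, 33, 33, 33, 33, 33]
Key observation: The state at step 2, [33, 33, 33, 33, 33, 33, 33, 33, 33, 33, 33, 33, 33, 33, 33, 33, 33, 33, 33, 33], reappears at step 3: the system is in a cycle of period 1 from step 2 on.  Therefore the state at step 3498 equals the state at step 2 + ((3498 - 2) mod 1) = 2, which is [33, 33, 33, 33, 33, 33, 33, 33, 33, 33, 33, 33, 33, 33, 33, 33, 33, 33, 33, 33].

Derivation:
t=0: [45, 45, 45, 45, 45, 45, 45, 45, 45, 45, 45, 45, 45, 45, 45, 45, 45, 45, 45, 45]
t=1: [25, 25, 25, 25, 25, 25, 25, 25, 25, 25, 25, 25, 25, 25, 25, 25, 25, 25, 25, 25]
t=2: [33, 33, 33, 33, 33, 33, 33, 33, 33, 33, 33, 33, 33, 33, 33, 33, 33, 33, 33, 33]
t=3: [33, 33, 33, 33, 33, 33, 33, 33, 33, 33, 33, 33, 33, 33, 33, 33, 33, 33, 33, 33]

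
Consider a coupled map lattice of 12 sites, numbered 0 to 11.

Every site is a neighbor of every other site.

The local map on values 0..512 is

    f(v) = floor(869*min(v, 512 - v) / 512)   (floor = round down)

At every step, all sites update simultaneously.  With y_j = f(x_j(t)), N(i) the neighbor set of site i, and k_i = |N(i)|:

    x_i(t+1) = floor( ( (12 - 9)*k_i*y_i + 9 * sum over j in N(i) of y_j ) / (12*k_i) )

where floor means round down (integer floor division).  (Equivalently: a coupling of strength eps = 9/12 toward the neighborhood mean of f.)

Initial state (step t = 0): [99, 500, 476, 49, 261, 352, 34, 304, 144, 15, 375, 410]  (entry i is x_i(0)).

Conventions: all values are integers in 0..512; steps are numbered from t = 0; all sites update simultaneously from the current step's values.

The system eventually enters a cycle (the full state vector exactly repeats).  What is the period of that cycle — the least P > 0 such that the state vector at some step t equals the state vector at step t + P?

Answer: 3
Key observation: The state at step 17, [264, 264, 264, 264, 264, 264, 264, 264, 264, 264, 264, 264], reappears at step 20 — and no state repeats earlier — so the cycle the system enters has period 3.

Derivation:
t=0: [99, 500, 476, 49, 261, 352, 34, 304, 144, 15, 375, 410]
t=1: [174, 147, 155, 159, 221, 193, 154, 208, 188, 148, 186, 175]
t=2: [297, 288, 291, 292, 311, 303, 291, 307, 301, 289, 300, 297]
t=3: [364, 366, 366, 365, 359, 362, 366, 360, 362, 366, 363, 364]
t=4: [251, 250, 250, 250, 252, 251, 250, 252, 251, 250, 251, 251]
t=5: [425, 425, 425, 425, 425, 425, 425, 425, 425, 425, 425, 425]
t=6: [147, 147, 147, 147, 147, 147, 147, 147, 147, 147, 147, 147]
t=7: [249, 249, 249, 249, 249, 249, 249, 249, 249, 249, 249, 249]
t=8: [422, 422, 422, 422, 422, 422, 422, 422, 422, 422, 422, 422]
t=9: [152, 152, 152, 152, 152, 152, 152, 152, 152, 152, 152, 152]
t=10: [257, 257, 257, 257, 257, 257, 257, 257, 257, 257, 257, 257]
t=11: [432, 432, 432, 432, 432, 432, 432, 432, 432, 432, 432, 432]
t=12: [135, 135, 135, 135, 135, 135, 135, 135, 135, 135, 135, 135]
t=13: [229, 229, 229, 229, 229, 229, 229, 229, 229, 229, 229, 229]
t=14: [388, 388, 388, 388, 388, 388, 388, 388, 388, 388, 388, 388]
t=15: [210, 210, 210, 210, 210, 210, 210, 210, 210, 210, 210, 210]
t=16: [356, 356, 356, 356, 356, 356, 356, 356, 356, 356, 356, 356]
t=17: [264, 264, 264, 264, 264, 264, 264, 264, 264, 264, 264, 264]
t=18: [420, 420, 420, 420, 420, 420, 420, 420, 420, 420, 420, 420]
t=19: [156, 156, 156, 156, 156, 156, 156, 156, 156, 156, 156, 156]
t=20: [264, 264, 264, 264, 264, 264, 264, 264, 264, 264, 264, 264]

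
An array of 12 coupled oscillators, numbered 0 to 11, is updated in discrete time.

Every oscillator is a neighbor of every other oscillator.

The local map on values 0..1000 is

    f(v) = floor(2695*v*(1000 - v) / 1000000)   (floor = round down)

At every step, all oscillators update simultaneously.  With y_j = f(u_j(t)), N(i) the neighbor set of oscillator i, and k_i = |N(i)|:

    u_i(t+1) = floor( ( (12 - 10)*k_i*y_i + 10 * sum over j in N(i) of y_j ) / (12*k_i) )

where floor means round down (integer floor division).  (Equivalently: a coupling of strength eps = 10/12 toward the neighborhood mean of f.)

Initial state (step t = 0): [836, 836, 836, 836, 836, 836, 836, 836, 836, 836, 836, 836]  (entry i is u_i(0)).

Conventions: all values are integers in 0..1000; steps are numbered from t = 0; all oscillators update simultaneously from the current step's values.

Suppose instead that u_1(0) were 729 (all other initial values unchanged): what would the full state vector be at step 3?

Answer: [623, 623, 623, 623, 623, 623, 623, 623, 623, 623, 623, 623]
Key observation: This trace re-runs the system from the modified initial state.

Derivation:
t=0: [836, 729, 836, 836, 836, 836, 836, 836, 836, 836, 836, 836]
t=1: [381, 396, 381, 381, 381, 381, 381, 381, 381, 381, 381, 381]
t=2: [635, 636, 635, 635, 635, 635, 635, 635, 635, 635, 635, 635]
t=3: [623, 623, 623, 623, 623, 623, 623, 623, 623, 623, 623, 623]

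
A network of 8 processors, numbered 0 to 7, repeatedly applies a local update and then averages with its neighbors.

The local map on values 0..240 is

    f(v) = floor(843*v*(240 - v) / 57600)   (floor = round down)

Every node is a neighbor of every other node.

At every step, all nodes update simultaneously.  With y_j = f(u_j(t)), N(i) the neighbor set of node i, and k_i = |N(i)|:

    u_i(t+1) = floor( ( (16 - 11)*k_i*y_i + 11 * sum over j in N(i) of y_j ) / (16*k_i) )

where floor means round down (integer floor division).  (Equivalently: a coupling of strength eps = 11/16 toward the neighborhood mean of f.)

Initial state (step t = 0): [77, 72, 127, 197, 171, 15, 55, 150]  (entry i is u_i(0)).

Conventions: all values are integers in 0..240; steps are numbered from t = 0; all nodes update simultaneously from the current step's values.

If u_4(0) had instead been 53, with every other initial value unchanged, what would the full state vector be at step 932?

Answer: [208, 208, 208, 208, 208, 208, 208, 208]
Key observation: The state at step 8, [208, 208, 208, 208, 208, 208, 208, 208], reappears at step 12: the system is in a cycle of period 4 from step 8 on.  Therefore the state at step 932 equals the state at step 8 + ((932 - 8) mod 4) = 8, which is [208, 208, 208, 208, 208, 208, 208, 208].

Derivation:
t=0: [77, 72, 127, 197, 53, 15, 55, 150]
t=1: [160, 158, 166, 147, 152, 131, 152, 163]
t=2: [190, 191, 189, 193, 192, 195, 192, 190]
t=3: [136, 135, 136, 134, 135, 133, 135, 136]
t=4: [207, 207, 207, 207, 207, 207, 207, 207]
t=5: [99, 99, 99, 99, 99, 99, 99, 99]
t=6: [204, 204, 204, 204, 204, 204, 204, 204]
t=7: [107, 107, 107, 107, 107, 107, 107, 107]
t=8: [208, 208, 208, 208, 208, 208, 208, 208]
t=9: [97, 97, 97, 97, 97, 97, 97, 97]
t=10: [203, 203, 203, 203, 203, 203, 203, 203]
t=11: [109, 109, 109, 109, 109, 109, 109, 109]
t=12: [208, 208, 208, 208, 208, 208, 208, 208]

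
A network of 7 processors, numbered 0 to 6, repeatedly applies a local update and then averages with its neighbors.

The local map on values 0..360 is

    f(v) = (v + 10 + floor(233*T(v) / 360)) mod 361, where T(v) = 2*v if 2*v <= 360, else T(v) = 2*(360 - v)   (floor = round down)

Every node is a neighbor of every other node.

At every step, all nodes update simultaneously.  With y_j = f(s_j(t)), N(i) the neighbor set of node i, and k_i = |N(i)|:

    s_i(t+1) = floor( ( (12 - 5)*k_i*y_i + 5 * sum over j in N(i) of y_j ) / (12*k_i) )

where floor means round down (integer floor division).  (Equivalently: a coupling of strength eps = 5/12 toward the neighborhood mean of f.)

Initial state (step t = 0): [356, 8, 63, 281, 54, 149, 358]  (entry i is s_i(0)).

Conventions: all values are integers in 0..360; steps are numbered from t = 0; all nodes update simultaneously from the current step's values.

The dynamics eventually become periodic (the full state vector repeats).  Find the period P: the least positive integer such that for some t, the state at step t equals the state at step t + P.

Simulating step by step:
t=0: [356, 8, 63, 281, 54, 149, 358]
t=1: [54, 64, 128, 66, 118, 230, 54]
t=2: [152, 164, 239, 166, 228, 108, 152]
t=3: [261, 90, 100, 92, 101, 209, 261]
t=4: [92, 183, 195, 186, 196, 99, 92]
t=5: [177, 94, 92, 94, 92, 185, 177]
t=6: [102, 189, 187, 189, 187, 104, 102]
t=7: [192, 97, 97, 97, 97, 194, 192]
t=8: [106, 195, 195, 195, 195, 105, 106]
t=9: [198, 97, 97, 97, 97, 196, 198]
t=10: [104, 195, 195, 195, 195, 105, 104]
t=11: [195, 96, 96, 96, 96, 196, 195]
t=12: [105, 193, 193, 193, 193, 105, 105]
t=13: [196, 98, 98, 98, 98, 196, 196]
t=14: [106, 197, 197, 197, 197, 106, 106]
t=15: [198, 97, 97, 97, 97, 198, 198]
t=16: [104, 195, 195, 195, 195, 104, 104]
t=17: [194, 96, 96, 96, 96, 194, 194]
t=18: [105, 193, 193, 193, 193, 105, 105]

Answer: 6
Key observation: The state at step 12, [105, 193, 193, 193, 193, 105, 105], reappears at step 18 — and no state repeats earlier — so the cycle the system enters has period 6.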